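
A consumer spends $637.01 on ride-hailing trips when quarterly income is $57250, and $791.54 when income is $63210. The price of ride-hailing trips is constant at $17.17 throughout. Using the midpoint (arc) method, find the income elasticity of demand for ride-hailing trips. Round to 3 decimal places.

With a constant price, Q₁ = 637.01/17.17 = 37.100 and Q₂ = 791.54/17.17 = 46.100 (equivalently, work directly with expenditure since P cancels).
Midpoint %ΔQ = (791.54 − 637.01)/714.28 = 0.21635; midpoint %ΔI = (63210 − 57250)/60230 = 0.09895.
η = 0.21635 / 0.09895 = 2.186.

2.186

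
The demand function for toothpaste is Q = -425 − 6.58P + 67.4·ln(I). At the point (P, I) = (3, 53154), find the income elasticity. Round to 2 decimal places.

0.23

At P = 3, I = 53154: Q = 288.636.
Holding P constant, ∂Q/∂I = 67.4/I = 0.00126801.
η_I = (∂Q/∂I)·(I/Q) = 0.00126801 × (53154/288.636) = 0.23.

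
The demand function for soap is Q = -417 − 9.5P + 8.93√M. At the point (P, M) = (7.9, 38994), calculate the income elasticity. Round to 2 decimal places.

At P = 7.9, M = 38994: Q = 1271.348.
Holding P constant, ∂Q/∂M = 8.93/(2√M) = 0.0226111.
η_M = (∂Q/∂M)·(M/Q) = 0.0226111 × (38994/1271.348) = 0.69.

0.69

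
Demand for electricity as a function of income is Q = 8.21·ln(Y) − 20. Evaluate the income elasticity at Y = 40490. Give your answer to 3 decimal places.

0.122

At Y = 40490: Q = 67.098.
dQ/dY = 8.21/Y = 0.000202766 at this income.
η = (dQ/dY)·(Y/Q) = 0.000202766 × (40490/67.098) = 0.122.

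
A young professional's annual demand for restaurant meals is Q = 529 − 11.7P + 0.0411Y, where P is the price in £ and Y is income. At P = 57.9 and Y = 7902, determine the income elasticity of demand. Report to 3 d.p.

At P = 57.9, Y = 7902: Q = 176.342.
Holding P constant, ∂Q/∂Y = 0.0411.
η_Y = (∂Q/∂Y)·(Y/Q) = 0.0411 × (7902/176.342) = 1.842.

1.842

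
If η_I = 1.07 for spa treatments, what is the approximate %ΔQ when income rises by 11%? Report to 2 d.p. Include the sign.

11.77%

%ΔQ ≈ η × %ΔI = 1.07 × 11% = 11.77%.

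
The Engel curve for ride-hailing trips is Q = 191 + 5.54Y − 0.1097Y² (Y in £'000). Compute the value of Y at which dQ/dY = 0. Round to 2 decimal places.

dQ/dY = 5.54 − 0.2194Y.
The good is inferior where dQ/dY < 0. Setting dQ/dY = 0 gives Y = 5.54 / 0.2194 = 25.25.

25.25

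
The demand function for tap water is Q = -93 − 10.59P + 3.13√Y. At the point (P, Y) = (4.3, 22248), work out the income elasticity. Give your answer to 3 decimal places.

At P = 4.3, Y = 22248: Q = 328.326.
Holding P constant, ∂Q/∂Y = 3.13/(2√Y) = 0.0104923.
η_Y = (∂Q/∂Y)·(Y/Q) = 0.0104923 × (22248/328.326) = 0.711.

0.711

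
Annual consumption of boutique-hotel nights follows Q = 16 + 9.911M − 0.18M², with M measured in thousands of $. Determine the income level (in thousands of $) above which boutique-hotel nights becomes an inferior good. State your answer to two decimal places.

27.53

dQ/dM = 9.911 − 0.36M.
The good is inferior where dQ/dM < 0. Setting dQ/dM = 0 gives M = 9.911 / 0.36 = 27.53.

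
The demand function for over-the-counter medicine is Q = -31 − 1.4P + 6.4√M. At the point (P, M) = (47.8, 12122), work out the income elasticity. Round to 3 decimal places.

At P = 47.8, M = 12122: Q = 606.720.
Holding P constant, ∂Q/∂M = 6.4/(2√M) = 0.0290645.
η_M = (∂Q/∂M)·(M/Q) = 0.0290645 × (12122/606.720) = 0.581.

0.581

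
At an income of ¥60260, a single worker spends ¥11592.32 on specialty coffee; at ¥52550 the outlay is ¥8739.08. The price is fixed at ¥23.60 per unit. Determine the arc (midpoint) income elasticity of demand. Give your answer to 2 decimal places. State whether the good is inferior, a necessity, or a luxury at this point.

2.05 (luxury)

With a constant price, Q₁ = 11592.32/23.60 = 491.200 and Q₂ = 8739.08/23.60 = 370.300 (equivalently, work directly with expenditure since P cancels).
Midpoint %ΔQ = (8739.08 − 11592.32)/10165.70 = -0.28067; midpoint %ΔI = (52550 − 60260)/56405 = -0.13669.
η = -0.28067 / -0.13669 = 2.05.
η > 1 ⇒ luxury.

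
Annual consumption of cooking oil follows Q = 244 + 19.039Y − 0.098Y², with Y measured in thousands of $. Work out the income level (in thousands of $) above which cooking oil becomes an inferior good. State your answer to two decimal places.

97.14

dQ/dY = 19.039 − 0.196Y.
The good is inferior where dQ/dY < 0. Setting dQ/dY = 0 gives Y = 19.039 / 0.196 = 97.14.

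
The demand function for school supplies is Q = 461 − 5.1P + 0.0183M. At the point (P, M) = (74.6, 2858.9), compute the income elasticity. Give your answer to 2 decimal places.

0.39

At P = 74.6, M = 2858.9: Q = 132.858.
Holding P constant, ∂Q/∂M = 0.0183.
η_M = (∂Q/∂M)·(M/Q) = 0.0183 × (2858.9/132.858) = 0.39.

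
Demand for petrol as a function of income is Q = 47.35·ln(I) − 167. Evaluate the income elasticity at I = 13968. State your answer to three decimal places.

0.166

At I = 13968: Q = 284.933.
dQ/dI = 47.35/I = 0.00338989 at this income.
η = (dQ/dI)·(I/Q) = 0.00338989 × (13968/284.933) = 0.166.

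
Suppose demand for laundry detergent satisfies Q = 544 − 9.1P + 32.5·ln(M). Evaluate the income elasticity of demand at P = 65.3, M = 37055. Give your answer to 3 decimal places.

0.111

At P = 65.3, M = 37055: Q = 291.675.
Holding P constant, ∂Q/∂M = 32.5/M = 0.000877075.
η_M = (∂Q/∂M)·(M/Q) = 0.000877075 × (37055/291.675) = 0.111.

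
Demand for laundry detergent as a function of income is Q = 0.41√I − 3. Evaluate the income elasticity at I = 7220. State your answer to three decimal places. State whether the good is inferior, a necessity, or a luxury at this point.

At I = 7220: Q = 31.838.
dQ/dI = 0.41/(2√I) = 0.0024126 at this income.
η = (dQ/dI)·(I/Q) = 0.0024126 × (7220/31.838) = 0.547.
Since 0 < η < 1, the good is a necessity.

0.547 (necessity)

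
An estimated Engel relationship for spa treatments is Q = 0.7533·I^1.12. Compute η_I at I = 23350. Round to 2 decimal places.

For Q = A·I^β the income elasticity is constant and equal to β.
Here β = 1.12, so η = 1.12.

1.12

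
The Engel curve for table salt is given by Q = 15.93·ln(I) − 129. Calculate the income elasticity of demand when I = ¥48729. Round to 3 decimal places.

0.371

At I = 48729: Q = 42.949.
dQ/dI = 15.93/I = 0.00032691 at this income.
η = (dQ/dI)·(I/Q) = 0.00032691 × (48729/42.949) = 0.371.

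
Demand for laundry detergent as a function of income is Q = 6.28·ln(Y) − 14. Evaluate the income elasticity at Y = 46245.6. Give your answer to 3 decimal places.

At Y = 46245.6: Q = 53.458.
dQ/dY = 6.28/Y = 0.000135797 at this income.
η = (dQ/dY)·(Y/Q) = 0.000135797 × (46245.6/53.458) = 0.117.

0.117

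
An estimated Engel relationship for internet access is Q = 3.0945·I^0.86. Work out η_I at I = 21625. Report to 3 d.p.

0.860

For Q = A·I^β the income elasticity is constant and equal to β.
Here β = 0.86, so η = 0.860.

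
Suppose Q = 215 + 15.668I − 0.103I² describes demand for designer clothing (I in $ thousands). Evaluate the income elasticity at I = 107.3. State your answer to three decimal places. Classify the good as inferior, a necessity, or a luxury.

At I = 107.3: Q = 710.3075.
dQ/dI = 15.668 − 0.206I = -6.43580.
η = (dQ/dI)·(I/Q) = -6.43580 × (107.3/710.3075) = -0.972.
η < 0 ⇒ inferior good.

-0.972 (inferior good)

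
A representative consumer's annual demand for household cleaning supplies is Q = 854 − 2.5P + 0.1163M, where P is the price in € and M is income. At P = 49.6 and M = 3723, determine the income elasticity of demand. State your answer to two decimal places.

At P = 49.6, M = 3723: Q = 1162.985.
Holding P constant, ∂Q/∂M = 0.1163.
η_M = (∂Q/∂M)·(M/Q) = 0.1163 × (3723/1162.985) = 0.37.

0.37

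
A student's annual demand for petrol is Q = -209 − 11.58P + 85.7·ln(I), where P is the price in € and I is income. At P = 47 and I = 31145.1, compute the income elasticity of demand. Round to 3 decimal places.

At P = 47, I = 31145.1: Q = 133.428.
Holding P constant, ∂Q/∂I = 85.7/I = 0.00275164.
η_I = (∂Q/∂I)·(I/Q) = 0.00275164 × (31145.1/133.428) = 0.642.

0.642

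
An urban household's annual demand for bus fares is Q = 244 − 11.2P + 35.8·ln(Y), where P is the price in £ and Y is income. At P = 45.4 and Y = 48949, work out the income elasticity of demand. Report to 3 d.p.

0.293

At P = 45.4, Y = 48949: Q = 122.108.
Holding P constant, ∂Q/∂Y = 35.8/Y = 0.000731373.
η_Y = (∂Q/∂Y)·(Y/Q) = 0.000731373 × (48949/122.108) = 0.293.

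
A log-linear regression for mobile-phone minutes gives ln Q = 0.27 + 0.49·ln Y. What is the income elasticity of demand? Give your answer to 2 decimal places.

0.49

In a log-linear demand, the coefficient on ln Y is the income elasticity.
So η = 0.49.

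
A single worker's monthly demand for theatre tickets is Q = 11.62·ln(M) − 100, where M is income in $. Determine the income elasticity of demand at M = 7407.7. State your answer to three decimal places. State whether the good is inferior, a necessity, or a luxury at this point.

3.285 (luxury)

At M = 7407.7: Q = 3.537.
dQ/dM = 11.62/M = 0.00156864 at this income.
η = (dQ/dM)·(M/Q) = 0.00156864 × (7407.7/3.537) = 3.285.
Since η > 1, the good is a luxury.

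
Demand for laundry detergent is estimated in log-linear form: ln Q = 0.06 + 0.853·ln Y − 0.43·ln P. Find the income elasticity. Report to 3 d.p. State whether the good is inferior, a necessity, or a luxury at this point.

In a log-linear demand, the coefficient on ln Y is the income elasticity.
So η = 0.853.
0 < η < 1 ⇒ necessity.

0.853 (necessity)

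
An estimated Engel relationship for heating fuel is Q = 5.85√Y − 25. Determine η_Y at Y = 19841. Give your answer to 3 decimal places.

At Y = 19841: Q = 799.020.
dQ/dY = 5.85/(2√Y) = 0.0207656 at this income.
η = (dQ/dY)·(Y/Q) = 0.0207656 × (19841/799.020) = 0.516.

0.516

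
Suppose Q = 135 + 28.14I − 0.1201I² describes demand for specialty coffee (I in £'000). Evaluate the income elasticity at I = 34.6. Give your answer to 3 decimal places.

At I = 34.6: Q = 964.8651.
dQ/dI = 28.14 − 0.2402I = 19.82908.
η = (dQ/dI)·(I/Q) = 19.82908 × (34.6/964.8651) = 0.711.

0.711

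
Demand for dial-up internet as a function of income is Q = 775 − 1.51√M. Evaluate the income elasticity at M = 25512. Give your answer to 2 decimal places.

-0.23

At M = 25512: Q = 533.816.
dQ/dM = -1.51/(2√M) = -0.00472688 at this income.
η = (dQ/dM)·(M/Q) = -0.00472688 × (25512/533.816) = -0.23.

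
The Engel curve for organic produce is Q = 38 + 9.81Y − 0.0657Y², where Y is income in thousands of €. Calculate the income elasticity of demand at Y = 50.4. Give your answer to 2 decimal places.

At Y = 50.4: Q = 365.5355.
dQ/dY = 9.81 − 0.1314Y = 3.18744.
η = (dQ/dY)·(Y/Q) = 3.18744 × (50.4/365.5355) = 0.44.

0.44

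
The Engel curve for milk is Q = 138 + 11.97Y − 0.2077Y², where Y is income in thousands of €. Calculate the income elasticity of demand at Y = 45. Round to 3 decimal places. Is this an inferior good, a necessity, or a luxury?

-1.182 (inferior good)

At Y = 45: Q = 256.0575.
dQ/dY = 11.97 − 0.4154Y = -6.72300.
η = (dQ/dY)·(Y/Q) = -6.72300 × (45/256.0575) = -1.182.
η < 0 ⇒ inferior good.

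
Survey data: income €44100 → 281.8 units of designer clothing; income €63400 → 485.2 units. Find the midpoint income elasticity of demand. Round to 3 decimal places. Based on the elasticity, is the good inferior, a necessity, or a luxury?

1.477 (luxury)

ΔQ = 485.2 − 281.8 = 203.4; midpoint Q̄ = (281.8 + 485.2)/2 = 383.5.
ΔI = 63400 − 44100 = 19300; midpoint Ī = (44100 + 63400)/2 = 53750.
η = (ΔQ/Q̄) ÷ (ΔI/Ī) = (203.4/383.5) ÷ (19300/53750) = 1.477.
η > 1 ⇒ luxury.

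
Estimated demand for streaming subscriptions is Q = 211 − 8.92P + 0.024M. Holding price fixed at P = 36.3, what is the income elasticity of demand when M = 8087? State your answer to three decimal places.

At P = 36.3, M = 8087: Q = 81.292.
Holding P constant, ∂Q/∂M = 0.024.
η_M = (∂Q/∂M)·(M/Q) = 0.024 × (8087/81.292) = 2.388.

2.388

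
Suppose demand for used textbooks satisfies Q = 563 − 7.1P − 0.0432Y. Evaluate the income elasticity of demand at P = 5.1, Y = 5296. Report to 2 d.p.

At P = 5.1, Y = 5296: Q = 298.003.
Holding P constant, ∂Q/∂Y = −0.0432.
η_Y = (∂Q/∂Y)·(Y/Q) = -0.0432 × (5296/298.003) = -0.77.

-0.77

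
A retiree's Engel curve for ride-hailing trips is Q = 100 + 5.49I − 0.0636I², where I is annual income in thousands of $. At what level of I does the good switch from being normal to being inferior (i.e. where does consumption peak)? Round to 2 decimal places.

43.16

dQ/dI = 5.49 − 0.1272I.
The good is inferior where dQ/dI < 0. Setting dQ/dI = 0 gives I = 5.49 / 0.1272 = 43.16.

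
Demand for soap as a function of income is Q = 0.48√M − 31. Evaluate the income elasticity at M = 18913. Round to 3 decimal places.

0.943

At M = 18913: Q = 35.012.
dQ/dM = 0.48/(2√M) = 0.00174514 at this income.
η = (dQ/dM)·(M/Q) = 0.00174514 × (18913/35.012) = 0.943.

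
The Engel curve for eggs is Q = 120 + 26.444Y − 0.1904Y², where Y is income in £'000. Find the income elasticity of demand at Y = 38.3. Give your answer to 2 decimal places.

At Y = 38.3: Q = 853.5093.
dQ/dY = 26.444 − 0.3808Y = 11.85936.
η = (dQ/dY)·(Y/Q) = 11.85936 × (38.3/853.5093) = 0.53.

0.53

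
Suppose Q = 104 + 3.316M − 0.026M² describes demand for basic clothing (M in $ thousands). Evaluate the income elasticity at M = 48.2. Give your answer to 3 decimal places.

At M = 48.2: Q = 203.4270.
dQ/dM = 3.316 − 0.052M = 0.80960.
η = (dQ/dM)·(M/Q) = 0.80960 × (48.2/203.4270) = 0.192.

0.192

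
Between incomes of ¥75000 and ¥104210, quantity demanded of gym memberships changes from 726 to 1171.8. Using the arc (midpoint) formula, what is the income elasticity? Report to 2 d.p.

ΔQ = 1171.8 − 726 = 445.8; midpoint Q̄ = (726 + 1171.8)/2 = 948.9.
ΔI = 104210 − 75000 = 29210; midpoint Ī = (75000 + 104210)/2 = 89605.
η = (ΔQ/Q̄) ÷ (ΔI/Ī) = (445.8/948.9) ÷ (29210/89605) = 1.44.

1.44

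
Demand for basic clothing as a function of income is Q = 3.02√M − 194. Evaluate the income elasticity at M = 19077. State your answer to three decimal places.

At M = 19077: Q = 223.121.
dQ/dM = 3.02/(2√M) = 0.0109326 at this income.
η = (dQ/dM)·(M/Q) = 0.0109326 × (19077/223.121) = 0.935.

0.935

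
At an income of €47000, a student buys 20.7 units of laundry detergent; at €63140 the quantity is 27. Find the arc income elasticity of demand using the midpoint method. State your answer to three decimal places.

ΔQ = 27 − 20.7 = 6.3; midpoint Q̄ = (20.7 + 27)/2 = 23.85.
ΔI = 63140 − 47000 = 16140; midpoint Ī = (47000 + 63140)/2 = 55070.
η = (ΔQ/Q̄) ÷ (ΔI/Ī) = (6.3/23.85) ÷ (16140/55070) = 0.901.

0.901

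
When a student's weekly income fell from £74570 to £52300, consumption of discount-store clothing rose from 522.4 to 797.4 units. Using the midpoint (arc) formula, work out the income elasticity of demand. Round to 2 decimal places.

-1.19

ΔQ = 797.4 − 522.4 = 275; midpoint Q̄ = (522.4 + 797.4)/2 = 659.9.
ΔI = 52300 − 74570 = -22270; midpoint Ī = (74570 + 52300)/2 = 63435.
η = (ΔQ/Q̄) ÷ (ΔI/Ī) = (275/659.9) ÷ (-22270/63435) = -1.19.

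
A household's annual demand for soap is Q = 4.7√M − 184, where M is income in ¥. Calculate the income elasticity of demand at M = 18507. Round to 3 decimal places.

At M = 18507: Q = 455.390.
dQ/dM = 4.7/(2√M) = 0.0172743 at this income.
η = (dQ/dM)·(M/Q) = 0.0172743 × (18507/455.390) = 0.702.

0.702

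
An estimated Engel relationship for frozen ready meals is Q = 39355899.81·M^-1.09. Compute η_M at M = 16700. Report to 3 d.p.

For Q = A·M^β the income elasticity is constant and equal to β.
Here β = -1.09, so η = -1.090.

-1.090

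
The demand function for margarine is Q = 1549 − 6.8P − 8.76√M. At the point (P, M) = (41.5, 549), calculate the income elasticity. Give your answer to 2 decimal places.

-0.10

At P = 41.5, M = 549: Q = 1061.547.
Holding P constant, ∂Q/∂M = -8.76/(2√M) = -0.186934.
η_M = (∂Q/∂M)·(M/Q) = -0.186934 × (549/1061.547) = -0.10.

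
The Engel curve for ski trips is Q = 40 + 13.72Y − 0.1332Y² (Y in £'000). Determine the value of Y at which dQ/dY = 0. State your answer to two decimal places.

51.50

dQ/dY = 13.72 − 0.2664Y.
The good is inferior where dQ/dY < 0. Setting dQ/dY = 0 gives Y = 13.72 / 0.2664 = 51.50.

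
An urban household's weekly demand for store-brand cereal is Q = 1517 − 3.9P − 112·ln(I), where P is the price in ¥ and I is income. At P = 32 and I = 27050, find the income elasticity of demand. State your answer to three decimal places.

-0.449

At P = 32, I = 27050: Q = 249.190.
Holding P constant, ∂Q/∂I = -112/I = -0.00414048.
η_I = (∂Q/∂I)·(I/Q) = -0.00414048 × (27050/249.190) = -0.449.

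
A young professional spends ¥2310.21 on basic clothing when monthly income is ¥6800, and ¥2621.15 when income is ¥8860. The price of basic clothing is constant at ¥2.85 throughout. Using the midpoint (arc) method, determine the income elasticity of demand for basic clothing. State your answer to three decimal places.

0.479

With a constant price, Q₁ = 2310.21/2.85 = 810.600 and Q₂ = 2621.15/2.85 = 919.702 (equivalently, work directly with expenditure since P cancels).
Midpoint %ΔQ = (2621.15 − 2310.21)/2465.68 = 0.12611; midpoint %ΔI = (8860 − 6800)/7830 = 0.26309.
η = 0.12611 / 0.26309 = 0.479.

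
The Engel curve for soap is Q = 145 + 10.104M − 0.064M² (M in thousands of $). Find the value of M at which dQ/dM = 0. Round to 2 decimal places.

dQ/dM = 10.104 − 0.128M.
The good is inferior where dQ/dM < 0. Setting dQ/dM = 0 gives M = 10.104 / 0.128 = 78.94.

78.94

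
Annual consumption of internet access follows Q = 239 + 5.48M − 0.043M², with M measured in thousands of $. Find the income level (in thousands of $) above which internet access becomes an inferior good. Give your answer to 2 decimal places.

63.72

dQ/dM = 5.48 − 0.086M.
The good is inferior where dQ/dM < 0. Setting dQ/dM = 0 gives M = 5.48 / 0.086 = 63.72.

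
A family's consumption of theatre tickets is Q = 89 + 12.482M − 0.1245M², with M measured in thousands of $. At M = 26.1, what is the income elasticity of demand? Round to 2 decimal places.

At M = 26.1: Q = 329.9696.
dQ/dM = 12.482 − 0.249M = 5.98310.
η = (dQ/dM)·(M/Q) = 5.98310 × (26.1/329.9696) = 0.47.

0.47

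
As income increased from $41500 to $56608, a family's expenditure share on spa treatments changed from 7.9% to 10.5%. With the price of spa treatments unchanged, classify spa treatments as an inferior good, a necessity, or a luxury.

luxury

The budget share rises as income rises, so η > 1.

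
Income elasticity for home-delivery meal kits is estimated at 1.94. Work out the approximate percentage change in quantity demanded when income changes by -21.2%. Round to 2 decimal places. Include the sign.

-41.13%

%ΔQ ≈ η × %ΔI = 1.94 × (-21.2%) = -41.13%.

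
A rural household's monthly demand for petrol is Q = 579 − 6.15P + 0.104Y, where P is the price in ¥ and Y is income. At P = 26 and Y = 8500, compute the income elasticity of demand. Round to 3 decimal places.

0.678

At P = 26, Y = 8500: Q = 1303.100.
Holding P constant, ∂Q/∂Y = 0.104.
η_Y = (∂Q/∂Y)·(Y/Q) = 0.104 × (8500/1303.100) = 0.678.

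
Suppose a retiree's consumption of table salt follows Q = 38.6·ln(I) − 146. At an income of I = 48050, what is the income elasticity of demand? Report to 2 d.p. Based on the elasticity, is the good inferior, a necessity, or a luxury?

At I = 48050: Q = 270.108.
dQ/dI = 38.6/I = 0.00080333 at this income.
η = (dQ/dI)·(I/Q) = 0.00080333 × (48050/270.108) = 0.14.
Since 0 < η < 1, the good is a necessity.

0.14 (necessity)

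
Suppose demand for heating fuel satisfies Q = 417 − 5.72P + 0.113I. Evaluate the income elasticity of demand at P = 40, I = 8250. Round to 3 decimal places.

At P = 40, I = 8250: Q = 1120.450.
Holding P constant, ∂Q/∂I = 0.113.
η_I = (∂Q/∂I)·(I/Q) = 0.113 × (8250/1120.450) = 0.832.

0.832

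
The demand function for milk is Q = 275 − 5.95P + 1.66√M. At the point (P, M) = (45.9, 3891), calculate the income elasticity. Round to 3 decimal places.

0.491

At P = 45.9, M = 3891: Q = 105.442.
Holding P constant, ∂Q/∂M = 1.66/(2√M) = 0.013306.
η_M = (∂Q/∂M)·(M/Q) = 0.013306 × (3891/105.442) = 0.491.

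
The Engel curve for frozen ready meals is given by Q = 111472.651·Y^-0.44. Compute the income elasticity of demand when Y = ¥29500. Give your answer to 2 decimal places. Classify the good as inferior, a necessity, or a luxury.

-0.44 (inferior good)

For Q = A·Y^β the income elasticity is constant and equal to β.
Here β = -0.44, so η = -0.44.
Since η < 0, the good is an inferior good.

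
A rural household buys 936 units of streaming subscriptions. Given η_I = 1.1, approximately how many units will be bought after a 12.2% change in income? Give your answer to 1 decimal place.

%ΔQ ≈ η × %ΔI = 1.1 × 12.2% = 13.42%.
New Q ≈ 936 × (1 + 0.1342) = 1061.6.

1061.6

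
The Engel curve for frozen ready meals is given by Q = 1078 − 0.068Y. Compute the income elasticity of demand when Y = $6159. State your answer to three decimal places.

At Y = 6159: Q = 659.188.
dQ/dY = −0.068.
η = (dQ/dY)·(Y/Q) = -0.068 × (6159/659.188) = -0.635.

-0.635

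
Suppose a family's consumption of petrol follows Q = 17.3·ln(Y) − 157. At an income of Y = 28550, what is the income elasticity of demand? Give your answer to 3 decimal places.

At Y = 28550: Q = 20.488.
dQ/dY = 17.3/Y = 0.000605954 at this income.
η = (dQ/dY)·(Y/Q) = 0.000605954 × (28550/20.488) = 0.844.

0.844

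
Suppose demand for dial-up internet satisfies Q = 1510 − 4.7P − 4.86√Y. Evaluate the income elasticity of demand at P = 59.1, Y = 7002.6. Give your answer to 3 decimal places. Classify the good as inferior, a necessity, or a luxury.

-0.246 (inferior good)

At P = 59.1, Y = 7002.6: Q = 825.538.
Holding P constant, ∂Q/∂Y = -4.86/(2√Y) = -0.0290387.
η_Y = (∂Q/∂Y)·(Y/Q) = -0.0290387 × (7002.6/825.538) = -0.246.
Since η < 0, this is an inferior good.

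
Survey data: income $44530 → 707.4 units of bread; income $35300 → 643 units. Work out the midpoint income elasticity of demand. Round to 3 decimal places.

0.412

ΔQ = 643 − 707.4 = -64.4; midpoint Q̄ = (707.4 + 643)/2 = 675.2.
ΔI = 35300 − 44530 = -9230; midpoint Ī = (44530 + 35300)/2 = 39915.
η = (ΔQ/Q̄) ÷ (ΔI/Ī) = (-64.4/675.2) ÷ (-9230/39915) = 0.412.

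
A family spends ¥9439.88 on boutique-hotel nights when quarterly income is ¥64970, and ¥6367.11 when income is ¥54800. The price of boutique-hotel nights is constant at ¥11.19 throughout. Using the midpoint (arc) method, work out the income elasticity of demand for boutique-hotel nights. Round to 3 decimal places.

With a constant price, Q₁ = 9439.88/11.19 = 843.600 and Q₂ = 6367.11/11.19 = 569.000 (equivalently, work directly with expenditure since P cancels).
Midpoint %ΔQ = (6367.11 − 9439.88)/7903.49 = -0.38879; midpoint %ΔI = (54800 − 64970)/59885 = -0.16983.
η = -0.38879 / -0.16983 = 2.289.

2.289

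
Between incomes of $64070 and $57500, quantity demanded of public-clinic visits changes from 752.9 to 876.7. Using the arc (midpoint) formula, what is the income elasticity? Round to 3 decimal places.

ΔQ = 876.7 − 752.9 = 123.8; midpoint Q̄ = (752.9 + 876.7)/2 = 814.8.
ΔI = 57500 − 64070 = -6570; midpoint Ī = (64070 + 57500)/2 = 60785.
η = (ΔQ/Q̄) ÷ (ΔI/Ī) = (123.8/814.8) ÷ (-6570/60785) = -1.406.

-1.406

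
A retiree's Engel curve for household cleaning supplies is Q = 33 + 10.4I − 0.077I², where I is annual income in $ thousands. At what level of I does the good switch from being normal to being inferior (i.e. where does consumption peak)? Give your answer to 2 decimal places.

67.53

dQ/dI = 10.4 − 0.154I.
The good is inferior where dQ/dI < 0. Setting dQ/dI = 0 gives I = 10.4 / 0.154 = 67.53.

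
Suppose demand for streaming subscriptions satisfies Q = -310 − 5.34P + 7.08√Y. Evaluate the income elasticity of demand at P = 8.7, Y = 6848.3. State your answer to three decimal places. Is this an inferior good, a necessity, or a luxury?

1.277 (luxury)

At P = 8.7, Y = 6848.3: Q = 229.444.
Holding P constant, ∂Q/∂Y = 7.08/(2√Y) = 0.0427772.
η_Y = (∂Q/∂Y)·(Y/Q) = 0.0427772 × (6848.3/229.444) = 1.277.
Since η > 1, this is a luxury.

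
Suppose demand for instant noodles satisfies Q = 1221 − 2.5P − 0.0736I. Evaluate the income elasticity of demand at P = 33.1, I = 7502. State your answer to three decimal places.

At P = 33.1, I = 7502: Q = 586.103.
Holding P constant, ∂Q/∂I = −0.0736.
η_I = (∂Q/∂I)·(I/Q) = -0.0736 × (7502/586.103) = -0.942.

-0.942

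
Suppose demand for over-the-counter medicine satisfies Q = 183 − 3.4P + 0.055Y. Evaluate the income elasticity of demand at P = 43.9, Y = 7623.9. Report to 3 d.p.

0.926

At P = 43.9, Y = 7623.9: Q = 453.055.
Holding P constant, ∂Q/∂Y = 0.055.
η_Y = (∂Q/∂Y)·(Y/Q) = 0.055 × (7623.9/453.055) = 0.926.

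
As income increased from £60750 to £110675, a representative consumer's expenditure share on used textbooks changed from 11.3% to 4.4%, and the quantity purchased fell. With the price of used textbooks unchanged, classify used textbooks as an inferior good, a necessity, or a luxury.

Quantity demanded falls as income rises, so η < 0.

inferior good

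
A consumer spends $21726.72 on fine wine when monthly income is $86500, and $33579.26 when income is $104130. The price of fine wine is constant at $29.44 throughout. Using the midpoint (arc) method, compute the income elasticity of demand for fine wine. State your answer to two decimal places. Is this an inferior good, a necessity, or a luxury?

2.32 (luxury)

With a constant price, Q₁ = 21726.72/29.44 = 738.000 and Q₂ = 33579.26/29.44 = 1140.600 (equivalently, work directly with expenditure since P cancels).
Midpoint %ΔQ = (33579.26 − 21726.72)/27652.99 = 0.42862; midpoint %ΔI = (104130 − 86500)/95315 = 0.18497.
η = 0.42862 / 0.18497 = 2.32.
η > 1 ⇒ luxury.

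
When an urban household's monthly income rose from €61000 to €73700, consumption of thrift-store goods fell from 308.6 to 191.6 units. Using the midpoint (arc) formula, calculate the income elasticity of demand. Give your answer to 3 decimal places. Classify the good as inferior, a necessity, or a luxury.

ΔQ = 191.6 − 308.6 = -117; midpoint Q̄ = (308.6 + 191.6)/2 = 250.1.
ΔI = 73700 − 61000 = 12700; midpoint Ī = (61000 + 73700)/2 = 67350.
η = (ΔQ/Q̄) ÷ (ΔI/Ī) = (-117/250.1) ÷ (12700/67350) = -2.481.
η < 0 ⇒ inferior good.

-2.481 (inferior good)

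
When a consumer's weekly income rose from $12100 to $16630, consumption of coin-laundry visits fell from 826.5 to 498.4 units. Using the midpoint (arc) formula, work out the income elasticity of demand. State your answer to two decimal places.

ΔQ = 498.4 − 826.5 = -328.1; midpoint Q̄ = (826.5 + 498.4)/2 = 662.45.
ΔI = 16630 − 12100 = 4530; midpoint Ī = (12100 + 16630)/2 = 14365.
η = (ΔQ/Q̄) ÷ (ΔI/Ī) = (-328.1/662.45) ÷ (4530/14365) = -1.57.

-1.57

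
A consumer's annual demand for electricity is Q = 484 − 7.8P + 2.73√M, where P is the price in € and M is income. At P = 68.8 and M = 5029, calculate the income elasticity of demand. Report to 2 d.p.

0.69

At P = 68.8, M = 5029: Q = 140.959.
Holding P constant, ∂Q/∂M = 2.73/(2√M) = 0.0192483.
η_M = (∂Q/∂M)·(M/Q) = 0.0192483 × (5029/140.959) = 0.69.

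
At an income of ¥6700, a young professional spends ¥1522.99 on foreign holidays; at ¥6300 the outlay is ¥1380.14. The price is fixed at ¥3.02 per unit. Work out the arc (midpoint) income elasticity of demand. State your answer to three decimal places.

1.599

With a constant price, Q₁ = 1522.99/3.02 = 504.301 and Q₂ = 1380.14/3.02 = 457.000 (equivalently, work directly with expenditure since P cancels).
Midpoint %ΔQ = (1380.14 − 1522.99)/1451.57 = -0.09841; midpoint %ΔI = (6300 − 6700)/6500 = -0.06154.
η = -0.09841 / -0.06154 = 1.599.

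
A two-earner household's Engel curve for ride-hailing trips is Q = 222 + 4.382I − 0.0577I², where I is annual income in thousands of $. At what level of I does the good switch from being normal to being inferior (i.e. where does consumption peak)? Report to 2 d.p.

dQ/dI = 4.382 − 0.1154I.
The good is inferior where dQ/dI < 0. Setting dQ/dI = 0 gives I = 4.382 / 0.1154 = 37.97.

37.97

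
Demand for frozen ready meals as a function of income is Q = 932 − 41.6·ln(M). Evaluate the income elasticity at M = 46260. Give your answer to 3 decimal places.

At M = 46260: Q = 485.131.
dQ/dM = -41.6/M = -0.000899265 at this income.
η = (dQ/dM)·(M/Q) = -0.000899265 × (46260/485.131) = -0.086.

-0.086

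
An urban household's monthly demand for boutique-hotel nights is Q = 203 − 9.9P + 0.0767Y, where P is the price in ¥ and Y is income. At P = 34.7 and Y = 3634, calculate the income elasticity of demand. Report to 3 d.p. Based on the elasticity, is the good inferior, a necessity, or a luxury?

2.017 (luxury)

At P = 34.7, Y = 3634: Q = 138.198.
Holding P constant, ∂Q/∂Y = 0.0767.
η_Y = (∂Q/∂Y)·(Y/Q) = 0.0767 × (3634/138.198) = 2.017.
Since η > 1, this is a luxury.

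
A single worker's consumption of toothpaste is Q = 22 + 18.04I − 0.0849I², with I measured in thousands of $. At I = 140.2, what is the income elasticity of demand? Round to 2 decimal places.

At I = 140.2: Q = 882.4102.
dQ/dI = 18.04 − 0.1698I = -5.76596.
η = (dQ/dI)·(I/Q) = -5.76596 × (140.2/882.4102) = -0.92.

-0.92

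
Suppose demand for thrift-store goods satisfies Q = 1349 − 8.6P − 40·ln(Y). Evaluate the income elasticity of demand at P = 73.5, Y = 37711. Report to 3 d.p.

At P = 73.5, Y = 37711: Q = 295.392.
Holding P constant, ∂Q/∂Y = -40/Y = -0.0010607.
η_Y = (∂Q/∂Y)·(Y/Q) = -0.0010607 × (37711/295.392) = -0.135.

-0.135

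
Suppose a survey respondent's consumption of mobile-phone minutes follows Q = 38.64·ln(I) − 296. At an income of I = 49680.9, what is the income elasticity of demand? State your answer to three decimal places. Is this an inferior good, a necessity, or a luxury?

0.317 (necessity)

At I = 49680.9: Q = 121.829.
dQ/dI = 38.64/I = 0.000777764 at this income.
η = (dQ/dI)·(I/Q) = 0.000777764 × (49680.9/121.829) = 0.317.
Since 0 < η < 1, the good is a necessity.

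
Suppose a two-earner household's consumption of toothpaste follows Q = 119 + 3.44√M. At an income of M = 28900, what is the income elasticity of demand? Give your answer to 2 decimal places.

At M = 28900: Q = 703.800.
dQ/dM = 3.44/(2√M) = 0.0101176 at this income.
η = (dQ/dM)·(M/Q) = 0.0101176 × (28900/703.800) = 0.42.

0.42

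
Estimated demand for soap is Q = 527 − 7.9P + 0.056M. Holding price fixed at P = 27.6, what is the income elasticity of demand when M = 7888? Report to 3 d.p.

At P = 27.6, M = 7888: Q = 750.688.
Holding P constant, ∂Q/∂M = 0.056.
η_M = (∂Q/∂M)·(M/Q) = 0.056 × (7888/750.688) = 0.588.

0.588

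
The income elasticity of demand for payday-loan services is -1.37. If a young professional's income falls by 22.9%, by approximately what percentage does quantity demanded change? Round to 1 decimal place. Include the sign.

%ΔQ ≈ η × %ΔI = -1.37 × (-22.9%) = 31.4%.

31.4%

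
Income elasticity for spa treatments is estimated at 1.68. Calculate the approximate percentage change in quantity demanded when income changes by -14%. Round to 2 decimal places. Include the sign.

-23.52%

%ΔQ ≈ η × %ΔI = 1.68 × (-14%) = -23.52%.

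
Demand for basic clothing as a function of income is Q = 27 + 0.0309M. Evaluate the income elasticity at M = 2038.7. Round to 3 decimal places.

At M = 2038.7: Q = 89.996.
dQ/dM = 0.0309.
η = (dQ/dM)·(M/Q) = 0.0309 × (2038.7/89.996) = 0.700.

0.700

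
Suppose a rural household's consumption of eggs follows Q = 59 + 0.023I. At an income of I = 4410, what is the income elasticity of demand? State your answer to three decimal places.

At I = 4410: Q = 160.430.
dQ/dI = 0.023.
η = (dQ/dI)·(I/Q) = 0.023 × (4410/160.430) = 0.632.

0.632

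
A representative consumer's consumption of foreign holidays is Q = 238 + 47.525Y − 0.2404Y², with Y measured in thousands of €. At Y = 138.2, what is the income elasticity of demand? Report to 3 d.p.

At Y = 138.2: Q = 2214.4977.
dQ/dY = 47.525 − 0.4808Y = -18.92156.
η = (dQ/dY)·(Y/Q) = -18.92156 × (138.2/2214.4977) = -1.181.

-1.181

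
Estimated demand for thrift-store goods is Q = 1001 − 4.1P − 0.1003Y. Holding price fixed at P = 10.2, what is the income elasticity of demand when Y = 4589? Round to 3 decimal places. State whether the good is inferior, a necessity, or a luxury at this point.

At P = 10.2, Y = 4589: Q = 498.903.
Holding P constant, ∂Q/∂Y = −0.1003.
η_Y = (∂Q/∂Y)·(Y/Q) = -0.1003 × (4589/498.903) = -0.923.
Since η < 0, this is an inferior good.

-0.923 (inferior good)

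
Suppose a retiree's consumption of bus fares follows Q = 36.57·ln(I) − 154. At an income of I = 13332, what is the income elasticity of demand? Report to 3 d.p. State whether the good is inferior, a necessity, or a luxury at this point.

At I = 13332: Q = 193.339.
dQ/dI = 36.57/I = 0.00274302 at this income.
η = (dQ/dI)·(I/Q) = 0.00274302 × (13332/193.339) = 0.189.
Since 0 < η < 1, the good is a necessity.

0.189 (necessity)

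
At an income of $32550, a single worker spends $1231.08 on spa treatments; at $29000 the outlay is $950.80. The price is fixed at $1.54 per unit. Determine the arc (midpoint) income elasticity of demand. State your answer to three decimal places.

2.227

With a constant price, Q₁ = 1231.08/1.54 = 799.403 and Q₂ = 950.80/1.54 = 617.403 (equivalently, work directly with expenditure since P cancels).
Midpoint %ΔQ = (950.80 − 1231.08)/1090.94 = -0.25692; midpoint %ΔI = (29000 − 32550)/30775 = -0.11535.
η = -0.25692 / -0.11535 = 2.227.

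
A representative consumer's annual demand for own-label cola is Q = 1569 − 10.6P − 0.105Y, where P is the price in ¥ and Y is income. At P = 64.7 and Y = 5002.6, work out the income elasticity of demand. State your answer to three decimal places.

At P = 64.7, Y = 5002.6: Q = 357.907.
Holding P constant, ∂Q/∂Y = −0.105.
η_Y = (∂Q/∂Y)·(Y/Q) = -0.105 × (5002.6/357.907) = -1.468.

-1.468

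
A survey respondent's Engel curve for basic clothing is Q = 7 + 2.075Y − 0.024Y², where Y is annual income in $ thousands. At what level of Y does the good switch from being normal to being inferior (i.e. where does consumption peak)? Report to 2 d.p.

43.23

dQ/dY = 2.075 − 0.048Y.
The good is inferior where dQ/dY < 0. Setting dQ/dY = 0 gives Y = 2.075 / 0.048 = 43.23.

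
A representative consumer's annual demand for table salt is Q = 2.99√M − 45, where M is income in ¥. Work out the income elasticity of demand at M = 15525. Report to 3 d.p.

0.569

At M = 15525: Q = 327.552.
dQ/dM = 2.99/(2√M) = 0.0119985 at this income.
η = (dQ/dM)·(M/Q) = 0.0119985 × (15525/327.552) = 0.569.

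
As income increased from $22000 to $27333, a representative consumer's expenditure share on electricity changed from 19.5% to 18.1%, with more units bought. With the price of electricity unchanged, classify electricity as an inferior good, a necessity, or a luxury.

Quantity rises but the budget share falls as income rises, so 0 < η < 1.

necessity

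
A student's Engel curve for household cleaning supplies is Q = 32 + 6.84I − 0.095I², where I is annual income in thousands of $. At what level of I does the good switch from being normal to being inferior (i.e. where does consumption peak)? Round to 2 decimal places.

dQ/dI = 6.84 − 0.19I.
The good is inferior where dQ/dI < 0. Setting dQ/dI = 0 gives I = 6.84 / 0.19 = 36.00.

36.00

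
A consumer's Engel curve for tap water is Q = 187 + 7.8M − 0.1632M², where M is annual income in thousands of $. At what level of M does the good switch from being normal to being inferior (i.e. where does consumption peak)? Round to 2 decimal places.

dQ/dM = 7.8 − 0.3264M.
The good is inferior where dQ/dM < 0. Setting dQ/dM = 0 gives M = 7.8 / 0.3264 = 23.90.

23.90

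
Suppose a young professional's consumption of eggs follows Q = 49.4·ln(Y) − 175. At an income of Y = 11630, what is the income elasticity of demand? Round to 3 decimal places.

0.172

At Y = 11630: Q = 287.450.
dQ/dY = 49.4/Y = 0.00424764 at this income.
η = (dQ/dY)·(Y/Q) = 0.00424764 × (11630/287.450) = 0.172.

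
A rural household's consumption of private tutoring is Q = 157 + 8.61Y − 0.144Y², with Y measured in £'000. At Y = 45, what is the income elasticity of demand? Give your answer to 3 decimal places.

At Y = 45: Q = 252.8500.
dQ/dY = 8.61 − 0.288Y = -4.35000.
η = (dQ/dY)·(Y/Q) = -4.35000 × (45/252.8500) = -0.774.

-0.774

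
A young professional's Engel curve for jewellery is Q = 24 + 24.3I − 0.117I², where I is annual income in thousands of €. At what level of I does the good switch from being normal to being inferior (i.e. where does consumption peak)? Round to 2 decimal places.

dQ/dI = 24.3 − 0.234I.
The good is inferior where dQ/dI < 0. Setting dQ/dI = 0 gives I = 24.3 / 0.234 = 103.85.

103.85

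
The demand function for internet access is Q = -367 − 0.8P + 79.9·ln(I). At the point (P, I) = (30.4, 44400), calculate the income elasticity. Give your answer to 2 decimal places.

0.17

At P = 30.4, I = 44400: Q = 463.689.
Holding P constant, ∂Q/∂I = 79.9/I = 0.00179955.
η_I = (∂Q/∂I)·(I/Q) = 0.00179955 × (44400/463.689) = 0.17.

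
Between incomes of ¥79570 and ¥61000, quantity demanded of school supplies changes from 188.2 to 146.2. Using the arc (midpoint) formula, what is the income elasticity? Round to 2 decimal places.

0.95

ΔQ = 146.2 − 188.2 = -42; midpoint Q̄ = (188.2 + 146.2)/2 = 167.2.
ΔI = 61000 − 79570 = -18570; midpoint Ī = (79570 + 61000)/2 = 70285.
η = (ΔQ/Q̄) ÷ (ΔI/Ī) = (-42/167.2) ÷ (-18570/70285) = 0.95.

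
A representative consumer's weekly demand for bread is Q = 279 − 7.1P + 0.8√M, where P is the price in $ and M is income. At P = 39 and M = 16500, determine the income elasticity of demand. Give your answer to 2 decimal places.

0.49

At P = 39, M = 16500: Q = 104.862.
Holding P constant, ∂Q/∂M = 0.8/(2√M) = 0.003114.
η_M = (∂Q/∂M)·(M/Q) = 0.003114 × (16500/104.862) = 0.49.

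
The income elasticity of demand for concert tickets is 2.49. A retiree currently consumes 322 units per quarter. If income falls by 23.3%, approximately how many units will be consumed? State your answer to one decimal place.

%ΔQ ≈ η × %ΔI = 2.49 × (-23.3%) = -58.017%.
New Q ≈ 322 × (1 − 0.58017) = 135.2.

135.2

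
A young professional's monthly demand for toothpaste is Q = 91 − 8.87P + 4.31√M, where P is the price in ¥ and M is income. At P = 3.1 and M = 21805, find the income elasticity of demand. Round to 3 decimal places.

At P = 3.1, M = 21805: Q = 699.940.
Holding P constant, ∂Q/∂M = 4.31/(2√M) = 0.0145938.
η_M = (∂Q/∂M)·(M/Q) = 0.0145938 × (21805/699.940) = 0.455.

0.455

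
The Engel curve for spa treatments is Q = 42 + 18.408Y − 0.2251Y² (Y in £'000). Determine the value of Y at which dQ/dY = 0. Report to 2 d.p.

dQ/dY = 18.408 − 0.4502Y.
The good is inferior where dQ/dY < 0. Setting dQ/dY = 0 gives Y = 18.408 / 0.4502 = 40.89.

40.89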